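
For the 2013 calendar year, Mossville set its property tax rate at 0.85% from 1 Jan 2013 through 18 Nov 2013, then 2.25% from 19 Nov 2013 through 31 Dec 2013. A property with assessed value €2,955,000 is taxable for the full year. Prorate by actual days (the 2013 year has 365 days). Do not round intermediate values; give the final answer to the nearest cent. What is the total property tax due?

1 Jan – 18 Nov 2013: 322 days at 0.85% → €2,955,000 × 0.85% × 322/365 = €22,158.4521
19 Nov – 31 Dec 2013: 43 days at 2.25% → €2,955,000 × 2.25% × 43/365 = €7,832.7740
Total = €29,991.2260

€29,991.23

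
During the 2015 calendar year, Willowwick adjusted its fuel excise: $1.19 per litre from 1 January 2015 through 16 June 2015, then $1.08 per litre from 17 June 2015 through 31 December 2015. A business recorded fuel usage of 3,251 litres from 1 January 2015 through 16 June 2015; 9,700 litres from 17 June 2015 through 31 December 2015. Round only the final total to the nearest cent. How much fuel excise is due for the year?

$14344.69

1 January – 16 June 2015: 3,251 litres at $1.19/litre → $3868.69
17 June – 31 December 2015: 9,700 litres at $1.08/litre → $10476.00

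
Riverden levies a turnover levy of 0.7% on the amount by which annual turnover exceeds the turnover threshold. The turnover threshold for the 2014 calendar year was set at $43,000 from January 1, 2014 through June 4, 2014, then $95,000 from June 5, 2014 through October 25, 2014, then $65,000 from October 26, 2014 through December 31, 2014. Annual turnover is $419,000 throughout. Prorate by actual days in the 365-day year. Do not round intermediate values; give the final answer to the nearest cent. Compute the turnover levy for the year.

$2,461.12

January 1 – June 4, 2014: 155 days, exemption $43,000 → ($419,000 − $43,000) × 0.7% × 155/365 = $1,117.6986
June 5 – October 25, 2014: 143 days, exemption $95,000 → ($419,000 − $95,000) × 0.7% × 143/365 = $888.5589
October 26 – December 31, 2014: 67 days, exemption $65,000 → ($419,000 − $65,000) × 0.7% × 67/365 = $454.8658
Total = $2,461.1233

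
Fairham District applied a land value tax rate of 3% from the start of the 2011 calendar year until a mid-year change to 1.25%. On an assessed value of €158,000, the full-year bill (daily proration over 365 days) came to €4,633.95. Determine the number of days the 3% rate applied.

Let d = days at the first rate; then 365 − d days at the second rate.
€158,000 × [3%·d + 1.25%·(365−d)] / 365 = €4,633.95
Solving gives d = 351, so the new rate took effect on December 18, 2011.

351 days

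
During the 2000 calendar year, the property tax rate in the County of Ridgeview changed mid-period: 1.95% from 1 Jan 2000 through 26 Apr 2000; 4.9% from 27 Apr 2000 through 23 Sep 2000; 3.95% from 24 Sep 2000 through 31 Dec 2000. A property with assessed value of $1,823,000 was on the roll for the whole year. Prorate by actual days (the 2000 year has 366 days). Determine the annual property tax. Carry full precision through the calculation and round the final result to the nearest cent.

$67,451.00

1 Jan – 26 Apr 2000: 117 days at 1.95% → $1,823,000 × 1.95% × 117/366 = $11,363.8648
27 Apr – 23 Sep 2000: 150 days at 4.9% → $1,823,000 × 4.9% × 150/366 = $36,609.4262
24 Sep – 31 Dec 2000: 99 days at 3.95% → $1,823,000 × 3.95% × 99/366 = $19,477.7090
Total = $67,451.0000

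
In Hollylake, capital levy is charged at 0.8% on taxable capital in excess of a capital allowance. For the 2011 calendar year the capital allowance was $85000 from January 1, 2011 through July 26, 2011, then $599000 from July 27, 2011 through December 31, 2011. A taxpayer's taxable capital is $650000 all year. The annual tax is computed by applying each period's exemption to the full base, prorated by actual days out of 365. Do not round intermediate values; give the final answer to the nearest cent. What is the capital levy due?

$2740.01

January 1 – July 26, 2011: 207 days, exemption $85000 → ($650000 − $85000) × 0.8% × 207/365 = $2563.3973
July 27 – December 31, 2011: 158 days, exemption $599000 → ($650000 − $599000) × 0.8% × 158/365 = $176.6137
Total = $2740.0110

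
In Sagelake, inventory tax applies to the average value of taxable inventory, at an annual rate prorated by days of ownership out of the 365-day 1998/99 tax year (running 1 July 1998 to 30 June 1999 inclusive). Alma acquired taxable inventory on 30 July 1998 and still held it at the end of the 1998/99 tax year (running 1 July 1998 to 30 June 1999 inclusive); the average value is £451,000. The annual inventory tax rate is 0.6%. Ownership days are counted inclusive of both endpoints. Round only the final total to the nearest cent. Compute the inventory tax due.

£2,491.00

Days held (30 July 1998 – 30 June 1999): 336 out of 365
Tax = £451,000 × 0.6% × 336/365 = £2,491.0027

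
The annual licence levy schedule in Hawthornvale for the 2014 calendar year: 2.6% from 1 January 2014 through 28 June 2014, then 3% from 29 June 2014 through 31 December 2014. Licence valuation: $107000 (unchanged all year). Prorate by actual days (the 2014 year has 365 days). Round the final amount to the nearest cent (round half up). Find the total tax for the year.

$3000.10

1 January – 28 June 2014: 179 days at 2.6% → $107000 × 2.6% × 179/365 = $1364.3233
29 June – 31 December 2014: 186 days at 3% → $107000 × 3% × 186/365 = $1635.7808
Total = $3000.1041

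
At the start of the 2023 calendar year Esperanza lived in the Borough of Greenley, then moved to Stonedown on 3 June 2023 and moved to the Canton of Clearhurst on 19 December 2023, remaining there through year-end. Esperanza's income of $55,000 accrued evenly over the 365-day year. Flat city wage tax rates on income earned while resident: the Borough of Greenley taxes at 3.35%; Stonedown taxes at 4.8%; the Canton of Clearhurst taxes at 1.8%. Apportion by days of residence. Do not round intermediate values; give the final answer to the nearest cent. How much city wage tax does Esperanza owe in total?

$2,246.94

The Borough of Greenley, 1 January – 2 June 2023: 153 days → $55,000 × 3.35% × 153/365 = $772.3356
Stonedown, 3 June – 18 December 2023: 199 days → $55,000 × 4.8% × 199/365 = $1,439.3425
The Canton of Clearhurst, 19 December – 31 December 2023: 13 days → $55,000 × 1.8% × 13/365 = $35.2603
Total = $2,246.9384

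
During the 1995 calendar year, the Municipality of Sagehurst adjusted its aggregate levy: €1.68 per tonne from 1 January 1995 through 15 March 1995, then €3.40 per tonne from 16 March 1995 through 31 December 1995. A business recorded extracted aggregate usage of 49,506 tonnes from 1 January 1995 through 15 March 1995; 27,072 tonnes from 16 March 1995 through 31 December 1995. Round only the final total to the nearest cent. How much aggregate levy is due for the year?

1 January – 15 March 1995: 49,506 tonnes at €1.68/tonne → €83170.08
16 March – 31 December 1995: 27,072 tonnes at €3.40/tonne → €92044.80

€175214.88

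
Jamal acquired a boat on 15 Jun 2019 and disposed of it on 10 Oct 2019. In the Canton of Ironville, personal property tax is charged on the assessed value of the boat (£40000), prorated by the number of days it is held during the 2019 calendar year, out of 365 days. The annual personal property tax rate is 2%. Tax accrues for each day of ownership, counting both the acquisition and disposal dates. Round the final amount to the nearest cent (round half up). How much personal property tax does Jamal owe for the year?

£258.63

Days held (15 Jun – 10 Oct 2019): 118 out of 365
Tax = £40000 × 2% × 118/365 = £258.6301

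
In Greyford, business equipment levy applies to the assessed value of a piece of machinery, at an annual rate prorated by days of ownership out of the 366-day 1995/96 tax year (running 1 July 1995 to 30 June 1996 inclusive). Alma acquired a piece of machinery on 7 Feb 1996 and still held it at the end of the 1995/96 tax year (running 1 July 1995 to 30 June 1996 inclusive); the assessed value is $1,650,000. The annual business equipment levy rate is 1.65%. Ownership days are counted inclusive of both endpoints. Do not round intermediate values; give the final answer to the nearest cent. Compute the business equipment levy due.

Days held (7 Feb – 30 Jun 1996): 145 out of 366
Tax = $1,650,000 × 1.65% × 145/366 = $10,785.8607

$10,785.86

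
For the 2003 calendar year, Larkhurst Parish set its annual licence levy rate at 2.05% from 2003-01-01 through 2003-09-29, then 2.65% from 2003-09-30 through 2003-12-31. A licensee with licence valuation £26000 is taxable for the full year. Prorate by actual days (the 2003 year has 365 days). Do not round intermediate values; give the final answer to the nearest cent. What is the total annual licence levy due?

£572.75

2003-01-01 to 2003-09-29: 272 days at 2.05% → £26000 × 2.05% × 272/365 = £397.1945
2003-09-30 to 2003-12-31: 93 days at 2.65% → £26000 × 2.65% × 93/365 = £175.5534
Total = £572.7479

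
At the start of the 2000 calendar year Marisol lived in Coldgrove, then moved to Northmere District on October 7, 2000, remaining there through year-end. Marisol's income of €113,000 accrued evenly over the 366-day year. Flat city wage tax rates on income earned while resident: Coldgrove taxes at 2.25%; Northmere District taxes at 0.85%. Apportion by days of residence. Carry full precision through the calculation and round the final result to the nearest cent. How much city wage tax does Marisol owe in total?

Coldgrove, January 1 – October 6, 2000: 280 days → €113,000 × 2.25% × 280/366 = €1,945.0820
Northmere District, October 7 – December 31, 2000: 86 days → €113,000 × 0.85% × 86/366 = €225.6913
Total = €2,170.7732

€2,170.77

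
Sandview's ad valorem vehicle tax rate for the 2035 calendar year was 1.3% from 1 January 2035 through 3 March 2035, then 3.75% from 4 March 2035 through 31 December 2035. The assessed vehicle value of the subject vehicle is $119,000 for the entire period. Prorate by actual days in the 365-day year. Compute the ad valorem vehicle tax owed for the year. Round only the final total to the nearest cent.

$3,967.26

1 January – 3 March 2035: 62 days at 1.3% → $119,000 × 1.3% × 62/365 = $262.7781
4 March – 31 December 2035: 303 days at 3.75% → $119,000 × 3.75% × 303/365 = $3,704.4863
Total = $3,967.2644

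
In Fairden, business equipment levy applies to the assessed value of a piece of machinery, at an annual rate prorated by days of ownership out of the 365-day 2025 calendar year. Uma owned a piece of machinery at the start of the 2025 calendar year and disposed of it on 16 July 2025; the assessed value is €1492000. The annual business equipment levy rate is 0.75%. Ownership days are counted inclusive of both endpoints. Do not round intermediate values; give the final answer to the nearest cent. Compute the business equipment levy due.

€6039.53

Days held (1 January – 16 July 2025): 197 out of 365
Tax = €1492000 × 0.75% × 197/365 = €6039.5342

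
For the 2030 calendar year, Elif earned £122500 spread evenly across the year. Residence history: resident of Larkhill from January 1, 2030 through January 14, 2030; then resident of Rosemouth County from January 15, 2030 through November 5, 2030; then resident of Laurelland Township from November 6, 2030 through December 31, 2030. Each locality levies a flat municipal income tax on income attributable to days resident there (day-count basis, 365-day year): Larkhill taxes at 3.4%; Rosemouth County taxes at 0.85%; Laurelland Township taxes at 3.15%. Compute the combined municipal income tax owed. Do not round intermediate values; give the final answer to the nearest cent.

£1593.34

Larkhill, January 1 – January 14, 2030: 14 days → £122500 × 3.4% × 14/365 = £159.7534
Rosemouth County, January 15 – November 5, 2030: 295 days → £122500 × 0.85% × 295/365 = £841.5582
Laurelland Township, November 6 – December 31, 2030: 56 days → £122500 × 3.15% × 56/365 = £592.0274
Total = £1593.3390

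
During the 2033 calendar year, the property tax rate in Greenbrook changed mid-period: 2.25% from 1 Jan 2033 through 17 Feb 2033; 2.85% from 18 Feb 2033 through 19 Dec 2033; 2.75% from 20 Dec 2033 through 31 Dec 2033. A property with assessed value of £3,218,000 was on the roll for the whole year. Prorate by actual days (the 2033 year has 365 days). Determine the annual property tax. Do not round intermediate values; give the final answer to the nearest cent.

£89,068.07

1 Jan – 17 Feb 2033: 48 days at 2.25% → £3,218,000 × 2.25% × 48/365 = £9,521.7534
18 Feb – 19 Dec 2033: 305 days at 2.85% → £3,218,000 × 2.85% × 305/365 = £76,636.8904
20 Dec – 31 Dec 2033: 12 days at 2.75% → £3,218,000 × 2.75% × 12/365 = £2,909.4247
Total = £89,068.0685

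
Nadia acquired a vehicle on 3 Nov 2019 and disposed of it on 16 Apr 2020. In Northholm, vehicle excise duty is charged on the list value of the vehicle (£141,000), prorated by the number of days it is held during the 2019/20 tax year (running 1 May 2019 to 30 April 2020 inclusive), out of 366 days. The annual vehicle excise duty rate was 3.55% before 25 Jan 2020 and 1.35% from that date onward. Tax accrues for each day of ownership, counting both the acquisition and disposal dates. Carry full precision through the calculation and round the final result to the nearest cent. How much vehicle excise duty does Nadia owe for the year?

£1,566.80

3 Nov 2019 – 24 Jan 2020: 83 days at 3.55% → £141,000 × 3.55% × 83/366 = £1,135.1270
25 Jan – 16 Apr 2020: 83 days at 1.35% → £141,000 × 1.35% × 83/366 = £431.6680
Total = £1,566.7951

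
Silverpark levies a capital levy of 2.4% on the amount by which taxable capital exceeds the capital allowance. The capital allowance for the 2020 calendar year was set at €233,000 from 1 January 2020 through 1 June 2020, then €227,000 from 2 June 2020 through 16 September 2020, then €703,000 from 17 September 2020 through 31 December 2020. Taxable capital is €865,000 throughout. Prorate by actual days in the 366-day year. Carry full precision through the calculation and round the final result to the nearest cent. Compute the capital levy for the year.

1 January – 1 June 2020: 153 days, exemption €233,000 → (€865,000 − €233,000) × 2.4% × 153/366 = €6,340.7213
2 June – 16 September 2020: 107 days, exemption €227,000 → (€865,000 − €227,000) × 2.4% × 107/366 = €4,476.4590
17 September – 31 December 2020: 106 days, exemption €703,000 → (€865,000 − €703,000) × 2.4% × 106/366 = €1,126.0328
Total = €11,943.2131

€11,943.21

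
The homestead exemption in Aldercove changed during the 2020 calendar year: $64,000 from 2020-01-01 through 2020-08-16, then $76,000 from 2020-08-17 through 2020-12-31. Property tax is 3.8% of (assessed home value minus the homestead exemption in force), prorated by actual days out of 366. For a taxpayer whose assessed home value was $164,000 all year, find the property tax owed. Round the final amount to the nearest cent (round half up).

$3,629.31

2020-01-01 to 2020-08-16: 229 days, exemption $64,000 → ($164,000 − $64,000) × 3.8% × 229/366 = $2,377.5956
2020-08-17 to 2020-12-31: 137 days, exemption $76,000 → ($164,000 − $76,000) × 3.8% × 137/366 = $1,251.7158
Total = $3,629.3115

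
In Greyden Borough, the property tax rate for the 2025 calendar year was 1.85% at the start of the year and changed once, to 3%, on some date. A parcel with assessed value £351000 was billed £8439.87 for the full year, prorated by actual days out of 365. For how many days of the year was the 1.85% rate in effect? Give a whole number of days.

Let d = days at the first rate; then 365 − d days at the second rate.
£351000 × [1.85%·d + 3%·(365−d)] / 365 = £8439.87
Solving gives d = 189, so the new rate took effect on July 9, 2025.

189 days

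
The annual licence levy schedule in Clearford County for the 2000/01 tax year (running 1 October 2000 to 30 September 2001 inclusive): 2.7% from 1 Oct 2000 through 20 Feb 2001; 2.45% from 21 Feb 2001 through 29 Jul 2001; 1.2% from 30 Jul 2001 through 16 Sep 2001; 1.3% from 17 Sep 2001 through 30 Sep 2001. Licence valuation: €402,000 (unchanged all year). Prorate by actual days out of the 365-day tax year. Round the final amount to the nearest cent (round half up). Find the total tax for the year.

€9,390.83

1 Oct 2000 – 20 Feb 2001: 143 days at 2.7% → €402,000 × 2.7% × 143/365 = €4,252.3890
21 Feb – 29 Jul 2001: 159 days at 2.45% → €402,000 × 2.45% × 159/365 = €4,290.3863
30 Jul – 16 Sep 2001: 49 days at 1.2% → €402,000 × 1.2% × 49/365 = €647.6055
17 Sep – 30 Sep 2001: 14 days at 1.3% → €402,000 × 1.3% × 14/365 = €200.4493
Total = €9,390.8301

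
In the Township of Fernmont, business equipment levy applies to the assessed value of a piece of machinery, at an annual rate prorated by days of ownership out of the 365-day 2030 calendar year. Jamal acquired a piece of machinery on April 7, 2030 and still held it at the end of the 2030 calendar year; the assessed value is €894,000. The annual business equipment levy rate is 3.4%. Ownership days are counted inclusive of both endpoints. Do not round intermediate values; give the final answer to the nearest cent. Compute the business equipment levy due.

€22,401.44

Days held (April 7 – December 31, 2030): 269 out of 365
Tax = €894,000 × 3.4% × 269/365 = €22,401.4356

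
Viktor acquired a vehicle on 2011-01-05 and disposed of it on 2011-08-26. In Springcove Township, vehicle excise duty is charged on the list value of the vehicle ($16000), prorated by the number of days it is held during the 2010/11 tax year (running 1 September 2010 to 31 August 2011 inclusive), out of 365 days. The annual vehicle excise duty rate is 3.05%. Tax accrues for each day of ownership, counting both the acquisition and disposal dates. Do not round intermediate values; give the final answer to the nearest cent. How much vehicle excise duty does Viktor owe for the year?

Days held (2011-01-05 to 2011-08-26): 234 out of 365
Tax = $16000 × 3.05% × 234/365 = $312.8548

$312.85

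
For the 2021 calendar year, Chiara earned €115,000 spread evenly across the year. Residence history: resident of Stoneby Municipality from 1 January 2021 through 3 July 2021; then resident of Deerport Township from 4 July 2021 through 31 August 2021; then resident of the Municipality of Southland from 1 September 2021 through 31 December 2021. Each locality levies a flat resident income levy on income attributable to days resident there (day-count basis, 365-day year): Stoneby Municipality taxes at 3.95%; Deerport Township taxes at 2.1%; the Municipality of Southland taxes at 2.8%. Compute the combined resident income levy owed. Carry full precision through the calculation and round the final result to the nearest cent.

Stoneby Municipality, 1 January – 3 July 2021: 184 days → €115,000 × 3.95% × 184/365 = €2,289.9178
Deerport Township, 4 July – 31 August 2021: 59 days → €115,000 × 2.1% × 59/365 = €390.3699
The Municipality of Southland, 1 September – 31 December 2021: 122 days → €115,000 × 2.8% × 122/365 = €1,076.2740
Total = €3,756.5616

€3,756.56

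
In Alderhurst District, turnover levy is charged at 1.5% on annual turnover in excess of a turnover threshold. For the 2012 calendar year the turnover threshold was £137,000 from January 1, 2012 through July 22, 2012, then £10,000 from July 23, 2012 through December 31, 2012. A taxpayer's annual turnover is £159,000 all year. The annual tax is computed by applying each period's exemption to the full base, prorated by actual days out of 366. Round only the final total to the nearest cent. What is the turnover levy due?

£1,173.20

January 1 – July 22, 2012: 204 days, exemption £137,000 → (£159,000 − £137,000) × 1.5% × 204/366 = £183.9344
July 23 – December 31, 2012: 162 days, exemption £10,000 → (£159,000 − £10,000) × 1.5% × 162/366 = £989.2623
Total = £1,173.1967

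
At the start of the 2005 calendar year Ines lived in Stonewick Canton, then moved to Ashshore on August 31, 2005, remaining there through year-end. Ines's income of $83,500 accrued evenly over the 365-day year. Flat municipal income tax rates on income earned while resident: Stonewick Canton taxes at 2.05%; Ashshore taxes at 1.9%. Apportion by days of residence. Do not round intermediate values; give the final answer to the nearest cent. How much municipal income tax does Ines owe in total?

Stonewick Canton, January 1 – August 30, 2005: 242 days → $83,500 × 2.05% × 242/365 = $1,134.9137
Ashshore, August 31 – December 31, 2005: 123 days → $83,500 × 1.9% × 123/365 = $534.6288
Total = $1,669.5425

$1,669.54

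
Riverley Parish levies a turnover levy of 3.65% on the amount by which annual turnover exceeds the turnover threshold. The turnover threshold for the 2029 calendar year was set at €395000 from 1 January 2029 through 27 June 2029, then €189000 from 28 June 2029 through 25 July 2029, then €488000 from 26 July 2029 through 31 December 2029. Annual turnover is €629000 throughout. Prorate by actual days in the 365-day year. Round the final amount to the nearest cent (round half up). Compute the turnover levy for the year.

1 January – 27 June 2029: 178 days, exemption €395000 → (€629000 − €395000) × 3.65% × 178/365 = €4165.2000
28 June – 25 July 2029: 28 days, exemption €189000 → (€629000 − €189000) × 3.65% × 28/365 = €1232.0000
26 July – 31 December 2029: 159 days, exemption €488000 → (€629000 − €488000) × 3.65% × 159/365 = €2241.9000
Total = €7639.1000

€7639.10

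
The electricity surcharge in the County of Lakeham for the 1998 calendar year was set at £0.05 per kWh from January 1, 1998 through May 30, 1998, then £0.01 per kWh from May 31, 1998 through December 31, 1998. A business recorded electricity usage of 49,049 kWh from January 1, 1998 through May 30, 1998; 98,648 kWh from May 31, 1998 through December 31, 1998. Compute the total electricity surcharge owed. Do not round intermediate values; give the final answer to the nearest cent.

January 1 – May 30, 1998: 49,049 kWh at £0.05/kWh → £2452.45
May 31 – December 31, 1998: 98,648 kWh at £0.01/kWh → £986.48

£3438.93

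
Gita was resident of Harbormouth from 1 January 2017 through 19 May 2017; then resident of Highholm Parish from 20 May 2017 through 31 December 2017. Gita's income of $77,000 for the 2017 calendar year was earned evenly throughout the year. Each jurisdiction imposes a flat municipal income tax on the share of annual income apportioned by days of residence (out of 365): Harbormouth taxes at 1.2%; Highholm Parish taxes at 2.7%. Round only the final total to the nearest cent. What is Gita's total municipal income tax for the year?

$1,639.15

Harbormouth, 1 January – 19 May 2017: 139 days → $77,000 × 1.2% × 139/365 = $351.8795
Highholm Parish, 20 May – 31 December 2017: 226 days → $77,000 × 2.7% × 226/365 = $1,287.2712
Total = $1,639.1507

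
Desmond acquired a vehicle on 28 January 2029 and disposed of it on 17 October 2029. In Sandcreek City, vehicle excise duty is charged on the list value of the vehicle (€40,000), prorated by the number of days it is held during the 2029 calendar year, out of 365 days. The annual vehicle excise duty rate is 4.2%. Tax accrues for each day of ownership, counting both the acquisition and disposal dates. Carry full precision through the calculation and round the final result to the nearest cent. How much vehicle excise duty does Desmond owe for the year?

Days held (28 January – 17 October 2029): 263 out of 365
Tax = €40,000 × 4.2% × 263/365 = €1,210.5205

€1,210.52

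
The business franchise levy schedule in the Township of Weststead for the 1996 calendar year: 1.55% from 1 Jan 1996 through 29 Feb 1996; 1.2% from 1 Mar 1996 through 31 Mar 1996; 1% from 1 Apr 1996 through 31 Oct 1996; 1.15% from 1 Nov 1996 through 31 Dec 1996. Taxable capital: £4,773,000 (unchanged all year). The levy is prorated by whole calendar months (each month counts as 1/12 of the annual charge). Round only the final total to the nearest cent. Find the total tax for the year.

1 Jan – 29 Feb 1996: 2 months at 1.55% → £4,773,000 × 1.55% × 2/12 = £12,330.2500
1 Mar – 31 Mar 1996: 1 month at 1.2% → £4,773,000 × 1.2% × 1/12 = £4,773.0000
1 Apr – 31 Oct 1996: 7 months at 1% → £4,773,000 × 1% × 7/12 = £27,842.5000
1 Nov – 31 Dec 1996: 2 months at 1.15% → £4,773,000 × 1.15% × 2/12 = £9,148.2500
Total = £54,094.0000

£54,094.00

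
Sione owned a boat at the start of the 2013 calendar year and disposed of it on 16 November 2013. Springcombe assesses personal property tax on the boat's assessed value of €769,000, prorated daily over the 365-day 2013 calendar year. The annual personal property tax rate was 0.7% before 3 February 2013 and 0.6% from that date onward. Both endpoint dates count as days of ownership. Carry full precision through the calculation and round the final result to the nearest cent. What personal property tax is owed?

1 January – 2 February 2013: 33 days at 0.7% → €769,000 × 0.7% × 33/365 = €486.6822
3 February – 16 November 2013: 287 days at 0.6% → €769,000 × 0.6% × 287/365 = €3,627.9945
Total = €4,114.6767

€4,114.68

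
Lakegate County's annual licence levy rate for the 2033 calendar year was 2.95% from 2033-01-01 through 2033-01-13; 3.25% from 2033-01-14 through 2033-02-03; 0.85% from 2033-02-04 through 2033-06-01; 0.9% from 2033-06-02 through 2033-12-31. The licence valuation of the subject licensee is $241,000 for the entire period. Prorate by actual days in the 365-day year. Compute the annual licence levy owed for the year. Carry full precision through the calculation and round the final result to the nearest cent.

$2,631.85

2033-01-01 to 2033-01-13: 13 days at 2.95% → $241,000 × 2.95% × 13/365 = $253.2151
2033-01-14 to 2033-02-03: 21 days at 3.25% → $241,000 × 3.25% × 21/365 = $450.6370
2033-02-04 to 2033-06-01: 118 days at 0.85% → $241,000 × 0.85% × 118/365 = $662.2548
2033-06-02 to 2033-12-31: 213 days at 0.9% → $241,000 × 0.9% × 213/365 = $1,265.7452
Total = $2,631.8521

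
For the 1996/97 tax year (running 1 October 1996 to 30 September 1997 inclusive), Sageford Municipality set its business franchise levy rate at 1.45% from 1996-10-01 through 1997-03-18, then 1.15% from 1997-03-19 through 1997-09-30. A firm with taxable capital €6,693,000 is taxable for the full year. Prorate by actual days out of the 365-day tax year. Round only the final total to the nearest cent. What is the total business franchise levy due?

1996-10-01 to 1997-03-18: 169 days at 1.45% → €6,693,000 × 1.45% × 169/365 = €44,934.7849
1997-03-19 to 1997-09-30: 196 days at 1.15% → €6,693,000 × 1.15% × 196/365 = €41,331.5671
Total = €86,266.3521

€86,266.35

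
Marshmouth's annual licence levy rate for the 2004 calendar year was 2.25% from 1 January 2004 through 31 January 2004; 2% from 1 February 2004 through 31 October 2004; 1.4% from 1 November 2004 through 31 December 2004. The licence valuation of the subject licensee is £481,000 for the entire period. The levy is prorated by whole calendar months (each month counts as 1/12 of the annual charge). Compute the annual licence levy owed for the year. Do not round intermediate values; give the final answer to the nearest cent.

1 January – 31 January 2004: 1 month at 2.25% → £481,000 × 2.25% × 1/12 = £901.8750
1 February – 31 October 2004: 9 months at 2% → £481,000 × 2% × 9/12 = £7,215.0000
1 November – 31 December 2004: 2 months at 1.4% → £481,000 × 1.4% × 2/12 = £1,122.3333
Total = £9,239.2083

£9,239.21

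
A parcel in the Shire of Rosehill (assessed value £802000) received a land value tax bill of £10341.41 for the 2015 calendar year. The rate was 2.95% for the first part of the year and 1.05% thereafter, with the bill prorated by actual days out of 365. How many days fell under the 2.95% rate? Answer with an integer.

Let d = days at the first rate; then 365 − d days at the second rate.
£802000 × [2.95%·d + 1.05%·(365−d)] / 365 = £10341.41
Solving gives d = 46, so the new rate took effect on February 16, 2015.

46 days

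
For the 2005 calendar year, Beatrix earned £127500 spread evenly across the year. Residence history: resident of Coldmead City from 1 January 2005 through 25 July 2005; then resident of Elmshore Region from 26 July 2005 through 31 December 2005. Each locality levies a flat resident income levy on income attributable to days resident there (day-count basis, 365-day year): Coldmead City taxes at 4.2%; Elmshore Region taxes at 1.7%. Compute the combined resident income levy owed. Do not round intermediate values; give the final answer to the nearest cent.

£3966.47

Coldmead City, 1 January – 25 July 2005: 206 days → £127500 × 4.2% × 206/365 = £3022.2740
Elmshore Region, 26 July – 31 December 2005: 159 days → £127500 × 1.7% × 159/365 = £944.1986
Total = £3966.4726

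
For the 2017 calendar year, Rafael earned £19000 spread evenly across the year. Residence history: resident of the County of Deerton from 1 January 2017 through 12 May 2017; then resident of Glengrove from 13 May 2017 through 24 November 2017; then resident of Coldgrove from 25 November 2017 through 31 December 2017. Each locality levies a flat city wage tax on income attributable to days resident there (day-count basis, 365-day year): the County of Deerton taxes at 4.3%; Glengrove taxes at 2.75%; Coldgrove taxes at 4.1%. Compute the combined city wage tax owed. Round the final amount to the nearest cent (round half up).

£655.01

The County of Deerton, 1 January – 12 May 2017: 132 days → £19000 × 4.3% × 132/365 = £295.4630
Glengrove, 13 May – 24 November 2017: 196 days → £19000 × 2.75% × 196/365 = £280.5753
Coldgrove, 25 November – 31 December 2017: 37 days → £19000 × 4.1% × 37/365 = £78.9671
Total = £655.0055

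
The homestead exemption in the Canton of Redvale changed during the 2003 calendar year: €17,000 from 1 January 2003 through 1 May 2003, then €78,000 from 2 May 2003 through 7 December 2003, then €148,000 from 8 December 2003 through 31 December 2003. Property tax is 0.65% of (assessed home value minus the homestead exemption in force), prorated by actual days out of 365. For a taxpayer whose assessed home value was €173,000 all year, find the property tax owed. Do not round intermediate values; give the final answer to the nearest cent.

€719.02

1 January – 1 May 2003: 121 days, exemption €17,000 → (€173,000 − €17,000) × 0.65% × 121/365 = €336.1479
2 May – 7 December 2003: 220 days, exemption €78,000 → (€173,000 − €78,000) × 0.65% × 220/365 = €372.1918
8 December – 31 December 2003: 24 days, exemption €148,000 → (€173,000 − €148,000) × 0.65% × 24/365 = €10.6849
Total = €719.0247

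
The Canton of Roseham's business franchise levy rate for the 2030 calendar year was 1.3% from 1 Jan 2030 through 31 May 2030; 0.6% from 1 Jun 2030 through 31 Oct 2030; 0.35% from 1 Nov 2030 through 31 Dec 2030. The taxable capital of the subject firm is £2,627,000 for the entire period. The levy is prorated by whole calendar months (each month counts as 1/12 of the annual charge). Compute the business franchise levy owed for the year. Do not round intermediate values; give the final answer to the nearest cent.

£22,329.50

1 Jan – 31 May 2030: 5 months at 1.3% → £2,627,000 × 1.3% × 5/12 = £14,229.5833
1 Jun – 31 Oct 2030: 5 months at 0.6% → £2,627,000 × 0.6% × 5/12 = £6,567.5000
1 Nov – 31 Dec 2030: 2 months at 0.35% → £2,627,000 × 0.35% × 2/12 = £1,532.4167
Total = £22,329.5000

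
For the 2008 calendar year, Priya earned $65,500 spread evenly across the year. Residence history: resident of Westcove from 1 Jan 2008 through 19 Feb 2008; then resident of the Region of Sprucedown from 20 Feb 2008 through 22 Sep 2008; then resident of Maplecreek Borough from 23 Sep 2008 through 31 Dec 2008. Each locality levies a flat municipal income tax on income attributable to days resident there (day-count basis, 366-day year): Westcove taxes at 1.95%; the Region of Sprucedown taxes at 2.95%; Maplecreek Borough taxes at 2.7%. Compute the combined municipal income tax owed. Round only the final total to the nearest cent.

Westcove, 1 Jan – 19 Feb 2008: 50 days → $65,500 × 1.95% × 50/366 = $174.4877
The Region of Sprucedown, 20 Feb – 22 Sep 2008: 216 days → $65,500 × 2.95% × 216/366 = $1,140.3443
Maplecreek Borough, 23 Sep – 31 Dec 2008: 100 days → $65,500 × 2.7% × 100/366 = $483.1967
Total = $1,798.0287

$1,798.03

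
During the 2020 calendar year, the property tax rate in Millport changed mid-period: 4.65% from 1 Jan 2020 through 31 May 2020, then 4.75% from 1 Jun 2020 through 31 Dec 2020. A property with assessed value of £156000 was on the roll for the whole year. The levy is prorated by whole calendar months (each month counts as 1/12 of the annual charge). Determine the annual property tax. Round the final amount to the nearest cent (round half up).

1 Jan – 31 May 2020: 5 months at 4.65% → £156000 × 4.65% × 5/12 = £3022.5000
1 Jun – 31 Dec 2020: 7 months at 4.75% → £156000 × 4.75% × 7/12 = £4322.5000
Total = £7345.0000

£7345.00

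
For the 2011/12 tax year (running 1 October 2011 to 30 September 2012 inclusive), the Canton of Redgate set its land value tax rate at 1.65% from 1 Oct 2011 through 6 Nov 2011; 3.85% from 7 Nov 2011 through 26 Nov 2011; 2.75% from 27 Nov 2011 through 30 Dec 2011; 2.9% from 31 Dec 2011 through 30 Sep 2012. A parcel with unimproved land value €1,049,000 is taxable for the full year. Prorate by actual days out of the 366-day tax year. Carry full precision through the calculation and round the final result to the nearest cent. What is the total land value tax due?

€29,493.81

1 Oct – 6 Nov 2011: 37 days at 1.65% → €1,049,000 × 1.65% × 37/366 = €1,749.7664
7 Nov – 26 Nov 2011: 20 days at 3.85% → €1,049,000 × 3.85% × 20/366 = €2,206.9126
27 Nov – 30 Dec 2011: 34 days at 2.75% → €1,049,000 × 2.75% × 34/366 = €2,679.8224
31 Dec 2011 – 30 Sep 2012: 275 days at 2.9% → €1,049,000 × 2.9% × 275/366 = €22,857.3087
Total = €29,493.8101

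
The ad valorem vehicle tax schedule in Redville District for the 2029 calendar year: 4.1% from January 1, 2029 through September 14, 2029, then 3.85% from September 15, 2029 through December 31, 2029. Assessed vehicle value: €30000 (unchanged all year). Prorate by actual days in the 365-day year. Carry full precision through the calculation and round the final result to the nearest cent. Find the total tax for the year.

€1207.81

January 1 – September 14, 2029: 257 days at 4.1% → €30000 × 4.1% × 257/365 = €866.0548
September 15 – December 31, 2029: 108 days at 3.85% → €30000 × 3.85% × 108/365 = €341.7534
Total = €1207.8082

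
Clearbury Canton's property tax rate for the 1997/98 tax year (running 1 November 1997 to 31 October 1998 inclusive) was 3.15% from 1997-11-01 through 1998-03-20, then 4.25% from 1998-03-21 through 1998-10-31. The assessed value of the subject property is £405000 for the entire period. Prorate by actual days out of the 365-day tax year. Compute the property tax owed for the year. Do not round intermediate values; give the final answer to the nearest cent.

£15503.73

1997-11-01 to 1998-03-20: 140 days at 3.15% → £405000 × 3.15% × 140/365 = £4893.2877
1998-03-21 to 1998-10-31: 225 days at 4.25% → £405000 × 4.25% × 225/365 = £10610.4452
Total = £15503.7329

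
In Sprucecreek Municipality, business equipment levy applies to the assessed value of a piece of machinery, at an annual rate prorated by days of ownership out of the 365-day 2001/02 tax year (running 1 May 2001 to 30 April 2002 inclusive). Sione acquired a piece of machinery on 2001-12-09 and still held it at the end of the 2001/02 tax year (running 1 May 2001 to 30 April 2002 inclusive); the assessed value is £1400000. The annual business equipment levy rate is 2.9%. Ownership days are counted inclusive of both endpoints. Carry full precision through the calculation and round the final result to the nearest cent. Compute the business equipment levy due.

£15906.30

Days held (2001-12-09 to 2002-04-30): 143 out of 365
Tax = £1400000 × 2.9% × 143/365 = £15906.3014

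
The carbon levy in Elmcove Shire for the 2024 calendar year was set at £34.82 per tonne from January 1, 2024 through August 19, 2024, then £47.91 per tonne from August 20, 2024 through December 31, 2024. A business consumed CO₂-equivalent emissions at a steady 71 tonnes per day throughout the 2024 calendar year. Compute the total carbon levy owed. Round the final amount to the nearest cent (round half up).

January 1 – August 19, 2024: 232 days × 71 tonnes/day = 16,472 tonnes at £34.82/tonne → £573,555.04
August 20 – December 31, 2024: 134 days × 71 tonnes/day = 9,514 tonnes at £47.91/tonne → £455,815.74

£1,029,370.78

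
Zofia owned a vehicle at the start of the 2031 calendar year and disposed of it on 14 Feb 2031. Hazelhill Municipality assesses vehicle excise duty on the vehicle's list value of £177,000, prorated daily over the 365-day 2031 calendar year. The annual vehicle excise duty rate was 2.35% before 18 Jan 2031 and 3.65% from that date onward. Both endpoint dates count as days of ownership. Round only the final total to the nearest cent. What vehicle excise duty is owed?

1 Jan – 17 Jan 2031: 17 days at 2.35% → £177,000 × 2.35% × 17/365 = £193.7301
18 Jan – 14 Feb 2031: 28 days at 3.65% → £177,000 × 3.65% × 28/365 = £495.6000
Total = £689.3301

£689.33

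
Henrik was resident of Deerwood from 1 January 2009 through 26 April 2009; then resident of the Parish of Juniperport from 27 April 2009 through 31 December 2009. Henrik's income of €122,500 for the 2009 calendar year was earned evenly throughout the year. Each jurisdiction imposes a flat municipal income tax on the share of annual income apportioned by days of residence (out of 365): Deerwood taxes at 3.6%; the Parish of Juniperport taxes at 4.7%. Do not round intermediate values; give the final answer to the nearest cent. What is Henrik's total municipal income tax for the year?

€5,329.25

Deerwood, 1 January – 26 April 2009: 116 days → €122,500 × 3.6% × 116/365 = €1,401.5342
The Parish of Juniperport, 27 April – 31 December 2009: 249 days → €122,500 × 4.7% × 249/365 = €3,927.7192
Total = €5,329.2534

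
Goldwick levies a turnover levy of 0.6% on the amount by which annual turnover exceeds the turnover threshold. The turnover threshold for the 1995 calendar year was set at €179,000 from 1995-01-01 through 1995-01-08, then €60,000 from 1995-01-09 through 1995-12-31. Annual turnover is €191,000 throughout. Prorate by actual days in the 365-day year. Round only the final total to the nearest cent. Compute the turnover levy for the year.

€770.35

1995-01-01 to 1995-01-08: 8 days, exemption €179,000 → (€191,000 − €179,000) × 0.6% × 8/365 = €1.5781
1995-01-09 to 1995-12-31: 357 days, exemption €60,000 → (€191,000 − €60,000) × 0.6% × 357/365 = €768.7726
Total = €770.3507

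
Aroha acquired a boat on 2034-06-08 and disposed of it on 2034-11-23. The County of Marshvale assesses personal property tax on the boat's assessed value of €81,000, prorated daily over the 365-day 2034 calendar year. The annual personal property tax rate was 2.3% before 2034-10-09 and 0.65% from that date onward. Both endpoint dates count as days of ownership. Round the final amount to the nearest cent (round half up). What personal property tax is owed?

€694.16

2034-06-08 to 2034-10-08: 123 days at 2.3% → €81,000 × 2.3% × 123/365 = €627.8055
2034-10-09 to 2034-11-23: 46 days at 0.65% → €81,000 × 0.65% × 46/365 = €66.3534
Total = €694.1589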